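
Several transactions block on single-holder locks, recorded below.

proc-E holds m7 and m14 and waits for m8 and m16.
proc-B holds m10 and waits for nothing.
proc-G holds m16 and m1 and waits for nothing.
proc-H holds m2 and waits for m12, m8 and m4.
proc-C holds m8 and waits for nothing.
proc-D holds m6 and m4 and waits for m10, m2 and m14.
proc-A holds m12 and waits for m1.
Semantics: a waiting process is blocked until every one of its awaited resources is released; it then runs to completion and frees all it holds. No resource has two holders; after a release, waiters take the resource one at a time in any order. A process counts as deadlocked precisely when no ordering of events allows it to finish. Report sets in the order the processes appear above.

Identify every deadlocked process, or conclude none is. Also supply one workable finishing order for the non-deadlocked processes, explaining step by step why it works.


Deadlocked set: proc-H and proc-D.
Key observation: the waits loop around proc-H -> proc-D -> proc-H with no way out; no other process is dragged down with it.
A valid finishing order for the others: proc-B, proc-C, proc-G, proc-E, proc-A.
Check, step by step:
  proc-B: no waits; runs immediately, freeing m10
  proc-C: no waits; runs immediately, freeing m8
  proc-G: no waits; runs immediately, freeing m16 and m1
  run proc-E (all its waits — m8 and m16 — are resolved); releases m7 and m14
  run proc-A (all its waits — m1 — are resolved); releases m12


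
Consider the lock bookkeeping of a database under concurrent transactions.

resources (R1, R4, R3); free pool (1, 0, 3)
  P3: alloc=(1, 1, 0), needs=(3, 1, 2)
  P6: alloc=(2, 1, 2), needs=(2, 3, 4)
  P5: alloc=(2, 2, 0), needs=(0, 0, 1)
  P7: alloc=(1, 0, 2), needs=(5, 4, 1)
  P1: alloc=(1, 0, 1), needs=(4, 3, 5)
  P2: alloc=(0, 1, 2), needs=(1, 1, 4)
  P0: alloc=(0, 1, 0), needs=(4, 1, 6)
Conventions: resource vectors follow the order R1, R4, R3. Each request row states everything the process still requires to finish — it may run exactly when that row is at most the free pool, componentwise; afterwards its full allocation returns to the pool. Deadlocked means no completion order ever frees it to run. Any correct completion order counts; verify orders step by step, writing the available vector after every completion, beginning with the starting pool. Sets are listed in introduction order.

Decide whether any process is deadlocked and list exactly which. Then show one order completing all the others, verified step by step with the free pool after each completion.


Deadlocked: P6, P7, P1, P2 and P0.
Key observation: after P5, P3 the pool peaks at (4, 3, 3), and each blocked process is short somewhere: P6 on R3; P7 on R1, R4; P1 on R3; P2 on R3; P0 on R3.
The rest can finish in the order P5, P3. Verifying each step:
  pool = (1, 0, 3)
  P5 needs (0, 0, 1) <= (1, 0, 3) -> finishes; pool += (2, 2, 0) = (3, 2, 3)
  P3 needs (3, 1, 2) <= (3, 2, 3) -> finishes; pool += (1, 1, 0) = (4, 3, 3)
None of the blocked processes ever fits:
  blocked: P6 wants (2, 3, 4), pool (4, 3, 3) — not enough R3
  blocked: P7 wants (5, 4, 1), pool (4, 3, 3) — not enough R1 and R4
  blocked: P1 wants (4, 3, 5), pool (4, 3, 3) — not enough R3
  blocked: P2 wants (1, 1, 4), pool (4, 3, 3) — not enough R3
  blocked: P0 wants (4, 1, 6), pool (4, 3, 3) — not enough R3


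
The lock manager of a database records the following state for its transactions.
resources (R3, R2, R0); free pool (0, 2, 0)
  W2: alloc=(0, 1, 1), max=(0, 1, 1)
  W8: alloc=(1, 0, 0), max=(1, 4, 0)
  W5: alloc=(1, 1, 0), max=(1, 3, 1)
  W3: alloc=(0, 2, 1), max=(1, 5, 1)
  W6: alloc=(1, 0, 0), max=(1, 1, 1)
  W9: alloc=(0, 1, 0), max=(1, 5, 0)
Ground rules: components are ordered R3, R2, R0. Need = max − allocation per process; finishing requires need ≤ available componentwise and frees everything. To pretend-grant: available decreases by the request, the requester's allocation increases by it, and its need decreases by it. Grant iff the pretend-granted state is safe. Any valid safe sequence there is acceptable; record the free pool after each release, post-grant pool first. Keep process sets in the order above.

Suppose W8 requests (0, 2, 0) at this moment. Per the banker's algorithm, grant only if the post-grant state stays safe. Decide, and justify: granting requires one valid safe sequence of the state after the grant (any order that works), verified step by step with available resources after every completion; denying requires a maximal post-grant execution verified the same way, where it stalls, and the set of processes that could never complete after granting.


DENY — the pretend-granted state is unsafe.
Key observation: W2, W6 can finish, but then (1, 1, 1) is all there is, and the blocked group's R2 demands exceed it.
On the post-grant state, W2, W6 is a maximal run — nothing extends it. Step-by-step check:
  pool = (0, 0, 0)
  run W2 (needs (0, 0, 0), free (0, 0, 0)); after release of (0, 1, 1) the pool is (0, 1, 1)
  run W6 (needs (0, 1, 1), free (0, 1, 1)); after release of (1, 0, 0) the pool is (1, 1, 1)
  W8 still needs (0, 2, 0) but only (1, 1, 1) is free — short on R2
  W5 still needs (0, 2, 1) but only (1, 1, 1) is free — short on R2
  W3 still needs (1, 3, 0) but only (1, 1, 1) is free — short on R2
  W9 still needs (1, 4, 0) but only (1, 1, 1) is free — short on R2
Processes that could never finish after the grant: W8, W5, W3 and W9.


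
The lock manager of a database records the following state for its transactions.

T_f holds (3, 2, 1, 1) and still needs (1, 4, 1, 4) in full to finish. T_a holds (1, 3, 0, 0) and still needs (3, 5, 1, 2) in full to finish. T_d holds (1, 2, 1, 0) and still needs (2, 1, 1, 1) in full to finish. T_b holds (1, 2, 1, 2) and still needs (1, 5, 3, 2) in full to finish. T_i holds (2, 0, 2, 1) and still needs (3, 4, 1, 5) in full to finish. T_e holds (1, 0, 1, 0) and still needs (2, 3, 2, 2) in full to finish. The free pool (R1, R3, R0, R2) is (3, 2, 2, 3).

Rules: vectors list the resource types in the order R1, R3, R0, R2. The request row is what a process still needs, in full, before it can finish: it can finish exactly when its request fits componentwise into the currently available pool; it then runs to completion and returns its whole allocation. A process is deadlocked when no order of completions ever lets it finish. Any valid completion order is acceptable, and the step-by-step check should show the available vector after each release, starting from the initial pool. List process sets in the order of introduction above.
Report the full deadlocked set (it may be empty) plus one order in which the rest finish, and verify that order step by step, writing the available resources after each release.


Deadlocked set: T_f, T_a, T_b and T_i.
Key observation: after T_d, T_e the pool peaks at (5, 4, 4, 3), and each blocked process is short somewhere: T_f on R2; T_a on R3; T_b on R3; T_i on R2.
One completion order for the rest: T_d, T_e. Check, step by step:
  pool = (3, 2, 2, 3)
  T_d needs (2, 1, 1, 1) <= (3, 2, 2, 3) -> finishes; pool += (1, 2, 1, 0) = (4, 4, 3, 3)
  T_e needs (2, 3, 2, 2) <= (4, 4, 3, 3) -> finishes; pool += (1, 0, 1, 0) = (5, 4, 4, 3)
None of the blocked processes ever fits:
  blocked: T_f wants (1, 4, 1, 4), pool (5, 4, 4, 3) — not enough R2
  blocked: T_a wants (3, 5, 1, 2), pool (5, 4, 4, 3) — not enough R3
  blocked: T_b wants (1, 5, 3, 2), pool (5, 4, 4, 3) — not enough R3
  blocked: T_i wants (3, 4, 1, 5), pool (5, 4, 4, 3) — not enough R2


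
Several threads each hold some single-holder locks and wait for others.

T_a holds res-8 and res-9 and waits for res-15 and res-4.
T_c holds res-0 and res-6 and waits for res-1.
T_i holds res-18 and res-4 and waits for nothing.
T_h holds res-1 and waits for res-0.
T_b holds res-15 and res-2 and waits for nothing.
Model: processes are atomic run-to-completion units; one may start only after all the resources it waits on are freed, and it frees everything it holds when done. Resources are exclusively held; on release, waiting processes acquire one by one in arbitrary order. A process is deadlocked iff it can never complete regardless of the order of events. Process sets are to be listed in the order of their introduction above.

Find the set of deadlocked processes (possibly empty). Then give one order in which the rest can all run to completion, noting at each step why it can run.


The deadlocked set is T_c and T_h.
Key observation: the cycle T_c -> T_h -> T_c can never break — each member waits on the next; no other process is dragged down with it.
A valid finishing order for the others: T_b, T_i, T_a.
Verifying each step:
  run T_b (it waits on nothing); releases res-15 and res-2
  run T_i (it waits on nothing); releases res-18 and res-4
  T_a: everything it awaited (res-15 and res-4) is free; runs, freeing res-8 and res-9


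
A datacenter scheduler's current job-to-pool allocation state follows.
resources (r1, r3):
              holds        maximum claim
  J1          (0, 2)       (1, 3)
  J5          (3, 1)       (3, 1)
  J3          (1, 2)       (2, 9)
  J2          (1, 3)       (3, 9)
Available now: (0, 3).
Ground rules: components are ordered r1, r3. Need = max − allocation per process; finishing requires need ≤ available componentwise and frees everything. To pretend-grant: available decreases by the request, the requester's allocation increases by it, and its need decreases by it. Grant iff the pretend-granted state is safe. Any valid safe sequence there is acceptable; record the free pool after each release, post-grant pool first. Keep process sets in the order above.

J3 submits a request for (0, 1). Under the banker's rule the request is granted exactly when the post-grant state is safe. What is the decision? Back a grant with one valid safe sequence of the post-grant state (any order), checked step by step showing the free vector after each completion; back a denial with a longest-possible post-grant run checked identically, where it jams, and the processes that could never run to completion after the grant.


DENY — the pretend-granted state is unsafe.
Key observation: the wall is r3: completing J5, J1 brings the pool only to (3, 5), and all the rest need more.
On the post-grant state, J5, J1 is a maximal run — nothing extends it. Check, step by step:
  pool = (0, 2)
  J5 needs (0, 0) <= (0, 2) -> finishes; pool += (3, 1) = (3, 3)
  J1 needs (1, 1) <= (3, 3) -> finishes; pool += (0, 2) = (3, 5)
  J3 cannot run: need (1, 6) vs free (3, 5) (insufficient r3)
  J2 cannot run: need (2, 6) vs free (3, 5) (insufficient r3)
Had the request been granted, J3 and J2 could never finish.


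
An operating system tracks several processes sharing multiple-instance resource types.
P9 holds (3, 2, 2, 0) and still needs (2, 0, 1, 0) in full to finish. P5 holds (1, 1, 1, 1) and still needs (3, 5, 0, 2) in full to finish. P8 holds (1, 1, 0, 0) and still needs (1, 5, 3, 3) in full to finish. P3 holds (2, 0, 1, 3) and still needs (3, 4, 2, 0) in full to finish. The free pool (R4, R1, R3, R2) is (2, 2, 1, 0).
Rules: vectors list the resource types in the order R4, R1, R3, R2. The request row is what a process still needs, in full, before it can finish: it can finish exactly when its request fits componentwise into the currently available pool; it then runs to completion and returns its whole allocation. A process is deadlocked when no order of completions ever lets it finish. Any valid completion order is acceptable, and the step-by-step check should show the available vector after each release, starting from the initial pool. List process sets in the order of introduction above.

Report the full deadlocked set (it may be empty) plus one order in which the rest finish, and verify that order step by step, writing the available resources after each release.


Deadlocked set: P5 and P8.
Key observation: once P9, P3 finish, the pool peaks at (7, 4, 4, 3) — and every remaining process still needs more R1 than that.
One completion order for the rest: P9, P3. Step-by-step check:
  pool = (2, 2, 1, 0)
  P9: need (2, 0, 1, 0) fits (2, 2, 1, 0); releases (3, 2, 2, 0), pool now (5, 4, 3, 0)
  P3: need (3, 4, 2, 0) fits (5, 4, 3, 0); releases (2, 0, 1, 3), pool now (7, 4, 4, 3)
The stuck group stays short no matter what:
  P5 still needs (3, 5, 0, 2) but only (7, 4, 4, 3) is free — short on R1
  P8 still needs (1, 5, 3, 3) but only (7, 4, 4, 3) is free — short on R1


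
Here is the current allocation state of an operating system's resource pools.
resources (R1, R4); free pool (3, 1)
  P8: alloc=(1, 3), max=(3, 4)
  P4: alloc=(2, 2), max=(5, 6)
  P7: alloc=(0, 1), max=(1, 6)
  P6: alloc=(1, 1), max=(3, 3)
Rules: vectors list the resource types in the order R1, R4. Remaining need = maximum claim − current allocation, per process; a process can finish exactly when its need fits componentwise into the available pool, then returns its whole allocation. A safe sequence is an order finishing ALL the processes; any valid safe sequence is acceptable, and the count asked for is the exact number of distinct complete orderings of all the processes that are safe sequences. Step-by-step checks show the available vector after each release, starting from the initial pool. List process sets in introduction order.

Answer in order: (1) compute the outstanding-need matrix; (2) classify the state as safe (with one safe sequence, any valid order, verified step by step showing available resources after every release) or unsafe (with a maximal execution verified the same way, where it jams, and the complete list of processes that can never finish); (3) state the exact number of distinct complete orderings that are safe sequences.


(1) Need matrix, components ordered R1, R4:
  P8: (2, 1)
  P4: (3, 4)
  P7: (1, 5)
  P6: (2, 2)
(2) SAFE. One safe sequence: P8, P4, P7, P6.
Key observation: at P8 the run first touches a limit — (2, 1) against (3, 1), exact on a resource it actually requests.
Step-by-step check:
  pool = (3, 1)
  P8: need (2, 1) fits (3, 1); releases (1, 3), pool now (4, 4)
  P4: need (3, 4) fits (4, 4); releases (2, 2), pool now (6, 6)
  P7: need (1, 5) fits (6, 6); releases (0, 1), pool now (6, 7)
  P6: need (2, 2) fits (6, 7); releases (1, 1), pool now (7, 8)
(3) Exactly 4 of the possible complete orderings are safe sequences.


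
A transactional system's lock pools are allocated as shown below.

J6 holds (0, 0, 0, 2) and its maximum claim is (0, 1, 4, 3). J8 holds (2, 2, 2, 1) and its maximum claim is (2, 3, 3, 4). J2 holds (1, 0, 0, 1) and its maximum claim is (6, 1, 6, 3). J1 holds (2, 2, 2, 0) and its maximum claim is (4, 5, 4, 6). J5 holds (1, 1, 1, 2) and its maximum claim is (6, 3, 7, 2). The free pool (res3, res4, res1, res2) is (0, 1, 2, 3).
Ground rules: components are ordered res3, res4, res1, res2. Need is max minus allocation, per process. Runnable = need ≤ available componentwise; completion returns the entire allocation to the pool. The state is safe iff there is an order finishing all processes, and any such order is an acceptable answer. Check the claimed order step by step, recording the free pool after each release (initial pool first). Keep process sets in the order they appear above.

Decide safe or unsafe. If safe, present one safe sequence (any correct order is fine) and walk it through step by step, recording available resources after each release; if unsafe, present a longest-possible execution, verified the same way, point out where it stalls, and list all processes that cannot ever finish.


UNSAFE.
Key observation: even finishing J8, J6, J1 leaves just (4, 5, 6, 6) free — too little res3 for any of the remaining processes.
The run J8, J6, J1 cannot be extended any further. Verifying each step:
  pool = (0, 1, 2, 3)
  J8: need (0, 1, 1, 3) fits (0, 1, 2, 3); releases (2, 2, 2, 1), pool now (2, 3, 4, 4)
  J6: need (0, 1, 4, 1) fits (2, 3, 4, 4); releases (0, 0, 0, 2), pool now (2, 3, 4, 6)
  J1: need (2, 3, 2, 6) fits (2, 3, 4, 6); releases (2, 2, 2, 0), pool now (4, 5, 6, 6)
  blocked: J2 wants (5, 1, 6, 2), pool (4, 5, 6, 6) — not enough res3
  blocked: J5 wants (5, 2, 6, 0), pool (4, 5, 6, 6) — not enough res3
Never able to finish: J2 and J5.


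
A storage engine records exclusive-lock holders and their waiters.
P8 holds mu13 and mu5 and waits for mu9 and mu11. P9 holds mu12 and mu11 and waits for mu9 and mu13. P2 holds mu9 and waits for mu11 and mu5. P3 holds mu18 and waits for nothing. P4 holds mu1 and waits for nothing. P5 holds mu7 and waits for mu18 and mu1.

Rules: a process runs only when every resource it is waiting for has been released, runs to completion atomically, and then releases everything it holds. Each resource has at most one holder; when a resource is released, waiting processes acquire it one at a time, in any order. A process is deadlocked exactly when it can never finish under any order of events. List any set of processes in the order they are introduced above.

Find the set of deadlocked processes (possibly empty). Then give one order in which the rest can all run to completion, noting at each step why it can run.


Deadlocked: P8, P9 and P2.
Key observation: the cycle P8 -> P9 -> P8 can never break — each member waits on the next; P2 is caught in further circular waits.
The rest can finish in the order P3, P4, P5.
Step-by-step check:
  run P3 (it waits on nothing); releases mu18
  run P4 (it waits on nothing); releases mu1
  run P5 (all its waits — mu18 and mu1 — are resolved); releases mu7


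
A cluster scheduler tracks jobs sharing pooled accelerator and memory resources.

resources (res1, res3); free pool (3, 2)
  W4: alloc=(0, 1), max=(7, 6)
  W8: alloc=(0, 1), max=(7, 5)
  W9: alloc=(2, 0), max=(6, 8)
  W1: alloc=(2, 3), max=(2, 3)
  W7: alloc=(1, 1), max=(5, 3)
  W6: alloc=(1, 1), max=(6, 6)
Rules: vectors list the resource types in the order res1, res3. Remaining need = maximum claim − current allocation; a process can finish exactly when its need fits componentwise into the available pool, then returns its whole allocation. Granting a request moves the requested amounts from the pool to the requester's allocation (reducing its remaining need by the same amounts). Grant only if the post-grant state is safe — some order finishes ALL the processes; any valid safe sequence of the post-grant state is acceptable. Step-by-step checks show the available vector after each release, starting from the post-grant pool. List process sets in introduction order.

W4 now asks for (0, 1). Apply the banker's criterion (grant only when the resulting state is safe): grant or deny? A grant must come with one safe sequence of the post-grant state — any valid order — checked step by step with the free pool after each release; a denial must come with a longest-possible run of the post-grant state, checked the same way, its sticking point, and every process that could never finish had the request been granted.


GRANT: granting preserves safety; a valid post-grant sequence is W1, W7, W6, W4, W8, W9.
Key observation: the grant leaves (3, 1) free — enough for W1, whose release restarts the cascade.
Step-by-step check of the post-grant state:
  pool = (3, 1)
  W1 needs (0, 0) <= (3, 1) -> finishes; pool += (2, 3) = (5, 4)
  W7 needs (4, 2) <= (5, 4) -> finishes; pool += (1, 1) = (6, 5)
  W6 needs (5, 5) <= (6, 5) -> finishes; pool += (1, 1) = (7, 6)
  W4 needs (7, 4) <= (7, 6) -> finishes; pool += (0, 2) = (7, 8)
  W8 needs (7, 4) <= (7, 8) -> finishes; pool += (0, 1) = (7, 9)
  W9 needs (4, 8) <= (7, 9) -> finishes; pool += (2, 0) = (9, 9)


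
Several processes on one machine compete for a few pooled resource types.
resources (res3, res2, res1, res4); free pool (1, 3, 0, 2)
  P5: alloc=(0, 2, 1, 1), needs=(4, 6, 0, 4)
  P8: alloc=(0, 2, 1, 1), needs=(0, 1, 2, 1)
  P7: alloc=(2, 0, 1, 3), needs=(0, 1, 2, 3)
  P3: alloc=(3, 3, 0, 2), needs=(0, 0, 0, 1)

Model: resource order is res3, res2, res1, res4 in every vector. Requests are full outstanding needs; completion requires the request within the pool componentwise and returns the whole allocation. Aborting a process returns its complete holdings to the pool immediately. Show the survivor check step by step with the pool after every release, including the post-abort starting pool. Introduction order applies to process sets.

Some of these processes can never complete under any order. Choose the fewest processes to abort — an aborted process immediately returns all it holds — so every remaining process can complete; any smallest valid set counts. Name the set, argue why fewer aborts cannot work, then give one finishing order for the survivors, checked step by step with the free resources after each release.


Abort P7.
Key observation: P8 could never have finished before the abort; with (2, 0, 1, 3) returned by P7, it fits at step 3.
Why nothing smaller works: aborting no one leaves the state deadlocked as given.
Survivors finish in the order: P3, P5, P8. Step-by-step check (pool after the aborts first):
  pool = (3, 3, 1, 5)
  P3 needs (0, 0, 0, 1) <= (3, 3, 1, 5) -> finishes; pool += (3, 3, 0, 2) = (6, 6, 1, 7)
  P5 needs (4, 6, 0, 4) <= (6, 6, 1, 7) -> finishes; pool += (0, 2, 1, 1) = (6, 8, 2, 8)
  P8 needs (0, 1, 2, 1) <= (6, 8, 2, 8) -> finishes; pool += (0, 2, 1, 1) = (6, 10, 3, 9)


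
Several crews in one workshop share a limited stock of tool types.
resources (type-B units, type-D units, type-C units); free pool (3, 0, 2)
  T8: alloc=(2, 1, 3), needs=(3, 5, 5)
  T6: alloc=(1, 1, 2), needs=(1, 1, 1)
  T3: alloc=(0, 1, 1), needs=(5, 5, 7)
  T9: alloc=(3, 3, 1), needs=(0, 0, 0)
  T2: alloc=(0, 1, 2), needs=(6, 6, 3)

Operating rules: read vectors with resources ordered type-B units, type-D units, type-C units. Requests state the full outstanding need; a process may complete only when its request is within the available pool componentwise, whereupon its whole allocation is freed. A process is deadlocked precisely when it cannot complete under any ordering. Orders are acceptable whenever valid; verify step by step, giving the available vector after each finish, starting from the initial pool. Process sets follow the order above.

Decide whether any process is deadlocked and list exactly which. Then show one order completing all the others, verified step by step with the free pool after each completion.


Deadlocked set: T8, T3 and T2.
Key observation: the pool after T9, T6 is (7, 4, 5); every surviving request exceeds it in type-D units, so progress ends there.
The rest can finish in the order T9, T6. Verifying each step:
  pool = (3, 0, 2)
  T9 needs (0, 0, 0) <= (3, 0, 2) -> finishes; pool += (3, 3, 1) = (6, 3, 3)
  T6 needs (1, 1, 1) <= (6, 3, 3) -> finishes; pool += (1, 1, 2) = (7, 4, 5)
The stuck group stays short no matter what:
  blocked: T8 wants (3, 5, 5), pool (7, 4, 5) — not enough type-D units
  blocked: T3 wants (5, 5, 7), pool (7, 4, 5) — not enough type-D units and type-C units
  blocked: T2 wants (6, 6, 3), pool (7, 4, 5) — not enough type-D units


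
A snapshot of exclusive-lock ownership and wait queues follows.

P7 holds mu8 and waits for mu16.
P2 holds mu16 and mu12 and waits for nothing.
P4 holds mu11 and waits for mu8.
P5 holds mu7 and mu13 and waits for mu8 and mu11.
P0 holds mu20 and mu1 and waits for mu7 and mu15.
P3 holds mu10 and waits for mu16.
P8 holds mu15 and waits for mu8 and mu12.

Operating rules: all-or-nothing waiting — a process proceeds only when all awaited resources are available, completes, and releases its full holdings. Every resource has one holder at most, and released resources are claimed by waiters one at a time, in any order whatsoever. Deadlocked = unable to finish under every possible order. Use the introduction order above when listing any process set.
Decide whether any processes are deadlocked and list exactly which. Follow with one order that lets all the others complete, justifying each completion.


The deadlocked set is empty.
Key observation: all waits point, directly or indirectly, at processes that can finish, so nothing is permanently blocked.
One completion order for the rest: P2, P7, P4, P5, P8, P3, P0.
Check, step by step:
  P2 waits on nothing -> runs at once and releases mu16 and mu12
  run P7 (all its waits — mu16 — are resolved); releases mu8
  run P4 (all its waits — mu8 — are resolved); releases mu11
  run P5 (all its waits — mu8 and mu11 — are resolved); releases mu7 and mu13
  run P8 (all its waits — mu8 and mu12 — are resolved); releases mu15
  run P3 (all its waits — mu16 — are resolved); releases mu10
  run P0 (all its waits — mu7 and mu15 — are resolved); releases mu20 and mu1


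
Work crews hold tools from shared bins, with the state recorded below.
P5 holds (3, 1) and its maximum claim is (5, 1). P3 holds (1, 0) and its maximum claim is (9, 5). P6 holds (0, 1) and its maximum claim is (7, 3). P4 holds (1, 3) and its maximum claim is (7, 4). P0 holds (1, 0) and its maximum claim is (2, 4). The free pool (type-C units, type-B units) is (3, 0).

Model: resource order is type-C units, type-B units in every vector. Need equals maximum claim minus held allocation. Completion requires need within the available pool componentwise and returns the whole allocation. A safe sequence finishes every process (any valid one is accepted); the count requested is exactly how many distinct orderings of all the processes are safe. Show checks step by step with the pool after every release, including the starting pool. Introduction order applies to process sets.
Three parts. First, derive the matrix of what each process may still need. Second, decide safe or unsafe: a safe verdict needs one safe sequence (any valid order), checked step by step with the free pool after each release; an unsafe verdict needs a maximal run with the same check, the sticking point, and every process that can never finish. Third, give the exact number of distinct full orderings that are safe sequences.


(1) Remaining need (order type-C units, type-B units):
  P5: (2, 0)
  P3: (8, 5)
  P6: (7, 2)
  P4: (6, 1)
  P0: (1, 4)
(2) SAFE. One safe sequence: P5, P4, P6, P0, P3.
Key observation: the first exact fit in this order is P4 — it needs (6, 1) with (6, 1) free, meeting a requested resource to the last unit.
Verifying each step:
  pool = (3, 0)
  P5: need (2, 0) fits (3, 0); releases (3, 1), pool now (6, 1)
  P4: need (6, 1) fits (6, 1); releases (1, 3), pool now (7, 4)
  P6: need (7, 2) fits (7, 4); releases (0, 1), pool now (7, 5)
  P0: need (1, 4) fits (7, 5); releases (1, 0), pool now (8, 5)
  P3: need (8, 5) fits (8, 5); releases (1, 0), pool now (9, 5)
(3) The exact count: 2 of the possible complete orderings are safe sequences.


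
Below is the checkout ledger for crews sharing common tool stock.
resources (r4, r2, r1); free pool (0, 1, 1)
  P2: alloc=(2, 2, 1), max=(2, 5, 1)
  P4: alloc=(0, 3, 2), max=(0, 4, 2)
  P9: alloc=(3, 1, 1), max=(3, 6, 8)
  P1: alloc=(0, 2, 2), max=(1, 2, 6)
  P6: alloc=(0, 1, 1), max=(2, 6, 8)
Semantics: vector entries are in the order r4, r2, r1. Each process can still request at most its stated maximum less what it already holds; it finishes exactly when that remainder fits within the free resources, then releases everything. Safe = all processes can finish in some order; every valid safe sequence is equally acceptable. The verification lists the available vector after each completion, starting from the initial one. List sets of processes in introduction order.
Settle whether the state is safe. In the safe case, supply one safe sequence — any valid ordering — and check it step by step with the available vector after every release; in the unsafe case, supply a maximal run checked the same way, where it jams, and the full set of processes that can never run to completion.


UNSAFE.
Key observation: once P4, P2, P1 finish, the pool peaks at (2, 8, 6) — and every remaining process still needs more r1 than that.
The run P4, P2, P1 cannot be extended any further. Step-by-step check:
  pool = (0, 1, 1)
  P4: need (0, 1, 0) fits (0, 1, 1); releases (0, 3, 2), pool now (0, 4, 3)
  P2: need (0, 3, 0) fits (0, 4, 3); releases (2, 2, 1), pool now (2, 6, 4)
  P1: need (1, 0, 4) fits (2, 6, 4); releases (0, 2, 2), pool now (2, 8, 6)
  blocked: P9 wants (0, 5, 7), pool (2, 8, 6) — not enough r1
  blocked: P6 wants (2, 5, 7), pool (2, 8, 6) — not enough r1
Never able to finish: P9 and P6.


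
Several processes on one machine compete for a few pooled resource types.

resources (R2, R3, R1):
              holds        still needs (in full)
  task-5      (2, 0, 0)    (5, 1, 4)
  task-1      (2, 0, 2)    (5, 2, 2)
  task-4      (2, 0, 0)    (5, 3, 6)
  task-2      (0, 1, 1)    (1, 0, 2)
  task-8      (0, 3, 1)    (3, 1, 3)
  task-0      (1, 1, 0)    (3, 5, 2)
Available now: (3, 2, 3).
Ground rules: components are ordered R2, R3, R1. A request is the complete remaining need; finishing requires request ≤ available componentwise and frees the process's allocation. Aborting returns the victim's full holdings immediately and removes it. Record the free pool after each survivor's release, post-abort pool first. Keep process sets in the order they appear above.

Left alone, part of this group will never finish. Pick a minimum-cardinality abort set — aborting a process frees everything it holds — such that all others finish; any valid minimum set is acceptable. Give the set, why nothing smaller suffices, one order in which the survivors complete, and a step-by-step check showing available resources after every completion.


Abort task-4.
Key observation: the deadlocked task-1 becomes finishable only because task-4 released (2, 0, 0); it completes at step 1 below.
Minimality: the empty abort set fails — the state is deadlocked as it stands.
One survivor order: task-1, task-8, task-0, task-2, task-5. Verifying each step (post-abort pool first):
  pool = (5, 2, 3)
  task-1 needs (5, 2, 2) <= (5, 2, 3) -> finishes; pool += (2, 0, 2) = (7, 2, 5)
  task-8 needs (3, 1, 3) <= (7, 2, 5) -> finishes; pool += (0, 3, 1) = (7, 5, 6)
  task-0 needs (3, 5, 2) <= (7, 5, 6) -> finishes; pool += (1, 1, 0) = (8, 6, 6)
  task-2 needs (1, 0, 2) <= (8, 6, 6) -> finishes; pool += (0, 1, 1) = (8, 7, 7)
  task-5 needs (5, 1, 4) <= (8, 7, 7) -> finishes; pool += (2, 0, 0) = (10, 7, 7)


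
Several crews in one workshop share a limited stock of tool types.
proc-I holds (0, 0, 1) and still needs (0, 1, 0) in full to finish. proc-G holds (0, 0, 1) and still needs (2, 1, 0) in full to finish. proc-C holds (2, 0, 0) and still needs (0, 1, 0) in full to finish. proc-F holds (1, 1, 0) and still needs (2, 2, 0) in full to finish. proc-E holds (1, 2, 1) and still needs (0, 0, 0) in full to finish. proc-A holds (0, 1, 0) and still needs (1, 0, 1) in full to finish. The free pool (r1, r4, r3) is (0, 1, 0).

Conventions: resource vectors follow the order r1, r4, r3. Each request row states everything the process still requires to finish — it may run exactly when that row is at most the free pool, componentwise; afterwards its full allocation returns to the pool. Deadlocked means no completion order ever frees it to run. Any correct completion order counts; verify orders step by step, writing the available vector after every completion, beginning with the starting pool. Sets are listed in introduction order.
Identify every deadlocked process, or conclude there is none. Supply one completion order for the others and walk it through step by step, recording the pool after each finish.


Nothing here is deadlocked.
Key observation: the pool covers proc-I at once, and every later process fits after earlier releases.
One completion order for the rest: proc-I, proc-E, proc-C, proc-A, proc-F, proc-G. Walking it through:
  pool = (0, 1, 0)
  proc-I: need (0, 1, 0) fits (0, 1, 0); releases (0, 0, 1), pool now (0, 1, 1)
  proc-E: need (0, 0, 0) fits (0, 1, 1); releases (1, 2, 1), pool now (1, 3, 2)
  proc-C: need (0, 1, 0) fits (1, 3, 2); releases (2, 0, 0), pool now (3, 3, 2)
  proc-A: need (1, 0, 1) fits (3, 3, 2); releases (0, 1, 0), pool now (3, 4, 2)
  proc-F: need (2, 2, 0) fits (3, 4, 2); releases (1, 1, 0), pool now (4, 5, 2)
  proc-G: need (2, 1, 0) fits (4, 5, 2); releases (0, 0, 1), pool now (4, 5, 3)


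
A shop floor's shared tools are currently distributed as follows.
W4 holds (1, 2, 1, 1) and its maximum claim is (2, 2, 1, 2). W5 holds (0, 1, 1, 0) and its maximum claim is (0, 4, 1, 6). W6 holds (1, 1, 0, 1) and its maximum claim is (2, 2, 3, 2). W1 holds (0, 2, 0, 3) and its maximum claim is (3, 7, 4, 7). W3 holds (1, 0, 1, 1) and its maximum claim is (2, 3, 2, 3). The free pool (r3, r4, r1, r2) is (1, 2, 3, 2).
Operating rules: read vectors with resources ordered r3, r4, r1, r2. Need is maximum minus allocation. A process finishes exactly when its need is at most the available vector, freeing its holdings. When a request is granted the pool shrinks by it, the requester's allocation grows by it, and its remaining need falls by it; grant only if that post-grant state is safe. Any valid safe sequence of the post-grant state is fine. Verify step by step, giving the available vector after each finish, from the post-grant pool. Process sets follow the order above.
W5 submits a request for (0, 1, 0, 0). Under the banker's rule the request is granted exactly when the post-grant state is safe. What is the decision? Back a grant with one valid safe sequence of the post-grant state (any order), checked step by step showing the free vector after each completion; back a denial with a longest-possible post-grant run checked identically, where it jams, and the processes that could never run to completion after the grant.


DENY — the pretend-granted state is unsafe.
Key observation: after W4, W3, W6 the pool peaks at (4, 4, 5, 5), and each blocked process is short somewhere: W5 on r2; W1 on r4.
After a pretend grant, a maximal execution: W4, W3, W6 — then nothing else fits. Verifying each step:
  pool = (1, 1, 3, 2)
  W4 needs (1, 0, 0, 1) <= (1, 1, 3, 2) -> finishes; pool += (1, 2, 1, 1) = (2, 3, 4, 3)
  W3 needs (1, 3, 1, 2) <= (2, 3, 4, 3) -> finishes; pool += (1, 0, 1, 1) = (3, 3, 5, 4)
  W6 needs (1, 1, 3, 1) <= (3, 3, 5, 4) -> finishes; pool += (1, 1, 0, 1) = (4, 4, 5, 5)
  W5 cannot run: need (0, 2, 0, 6) vs free (4, 4, 5, 5) (insufficient r2)
  W1 cannot run: need (3, 5, 4, 4) vs free (4, 4, 5, 5) (insufficient r4)
Had the request been granted, W5 and W1 could never finish.


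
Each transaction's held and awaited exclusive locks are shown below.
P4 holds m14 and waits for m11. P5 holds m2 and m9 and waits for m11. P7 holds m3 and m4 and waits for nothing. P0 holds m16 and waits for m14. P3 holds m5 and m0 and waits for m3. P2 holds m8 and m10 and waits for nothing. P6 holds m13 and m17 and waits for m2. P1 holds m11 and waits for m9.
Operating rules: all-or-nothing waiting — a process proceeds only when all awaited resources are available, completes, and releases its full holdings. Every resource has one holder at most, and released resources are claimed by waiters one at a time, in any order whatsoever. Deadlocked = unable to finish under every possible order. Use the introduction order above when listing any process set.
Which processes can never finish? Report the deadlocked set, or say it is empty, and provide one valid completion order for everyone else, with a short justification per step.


Deadlocked set: P4, P5, P0, P6 and P1.
Key observation: the wait chain closes on itself along P1 -> P5 -> P1; P4, P0 and P6 wait into the deadlock from upstream.
A valid finishing order for the others: P7, P3, P2.
Walking it through:
  P7 waits on nothing -> runs at once and releases m3 and m4
  run P3 (all its waits — m3 — are resolved); releases m5 and m0
  P2 waits on nothing -> runs at once and releases m8 and m10


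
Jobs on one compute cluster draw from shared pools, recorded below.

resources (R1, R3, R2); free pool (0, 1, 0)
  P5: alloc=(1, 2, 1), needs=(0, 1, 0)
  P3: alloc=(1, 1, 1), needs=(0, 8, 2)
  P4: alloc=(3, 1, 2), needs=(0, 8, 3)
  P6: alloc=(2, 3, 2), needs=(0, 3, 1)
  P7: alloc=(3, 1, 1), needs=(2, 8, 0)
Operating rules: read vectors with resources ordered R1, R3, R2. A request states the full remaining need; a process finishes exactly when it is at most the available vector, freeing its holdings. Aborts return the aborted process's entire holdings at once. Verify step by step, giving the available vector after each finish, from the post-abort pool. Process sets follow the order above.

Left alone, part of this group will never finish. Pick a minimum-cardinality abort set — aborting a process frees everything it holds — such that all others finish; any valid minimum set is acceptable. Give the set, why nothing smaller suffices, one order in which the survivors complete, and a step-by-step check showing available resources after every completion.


Minimum abort set: P4 and P7.
Key observation: before aborting P4 and P7, P3 was permanently blocked — no order could ever run it; afterwards it completes at step 3.
No one abort is enough; case by case: P5 alone leaves P3 blocked (short on R3); P3 alone leaves P4 blocked (short on R3); P4 alone leaves P3 blocked (short on R3); P6 alone leaves P3 blocked (short on R3); P7 alone leaves P3 blocked (short on R3).
One survivor order: P5, P6, P3. Step-by-step check (post-abort pool first):
  pool = (6, 3, 3)
  run P5 (needs (0, 1, 0), free (6, 3, 3)); after release of (1, 2, 1) the pool is (7, 5, 4)
  run P6 (needs (0, 3, 1), free (7, 5, 4)); after release of (2, 3, 2) the pool is (9, 8, 6)
  run P3 (needs (0, 8, 2), free (9, 8, 6)); after release of (1, 1, 1) the pool is (10, 9, 7)


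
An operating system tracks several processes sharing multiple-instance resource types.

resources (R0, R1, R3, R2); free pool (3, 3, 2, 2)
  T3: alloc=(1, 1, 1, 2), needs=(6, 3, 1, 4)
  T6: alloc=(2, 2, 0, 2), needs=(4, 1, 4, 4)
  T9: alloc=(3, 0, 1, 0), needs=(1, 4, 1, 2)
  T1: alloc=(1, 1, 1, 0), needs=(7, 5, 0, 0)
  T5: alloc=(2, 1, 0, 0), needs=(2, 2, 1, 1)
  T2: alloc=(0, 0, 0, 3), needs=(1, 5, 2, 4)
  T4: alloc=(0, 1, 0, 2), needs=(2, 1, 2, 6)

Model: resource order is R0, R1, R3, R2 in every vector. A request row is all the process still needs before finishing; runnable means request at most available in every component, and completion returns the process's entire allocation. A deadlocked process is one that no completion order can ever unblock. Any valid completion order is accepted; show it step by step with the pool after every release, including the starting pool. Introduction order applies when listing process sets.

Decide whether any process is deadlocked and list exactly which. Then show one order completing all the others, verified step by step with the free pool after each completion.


Deadlocked set: T3, T6, T1, T2 and T4.
Key observation: after T5, T9 the pool peaks at (8, 4, 3, 2), and each blocked process is short somewhere: T3 on R2; T6 on R3, R2; T1 on R1; T2 on R1, R2; T4 on R2.
A valid finishing order for the others: T5, T9. Walking it through:
  pool = (3, 3, 2, 2)
  run T5 (needs (2, 2, 1, 1), free (3, 3, 2, 2)); after release of (2, 1, 0, 0) the pool is (5, 4, 2, 2)
  run T9 (needs (1, 4, 1, 2), free (5, 4, 2, 2)); after release of (3, 0, 1, 0) the pool is (8, 4, 3, 2)
The blocked processes can never fit:
  T3 cannot run: need (6, 3, 1, 4) vs free (8, 4, 3, 2) (insufficient R2)
  T6 cannot run: need (4, 1, 4, 4) vs free (8, 4, 3, 2) (insufficient R3 and R2)
  T1 cannot run: need (7, 5, 0, 0) vs free (8, 4, 3, 2) (insufficient R1)
  T2 cannot run: need (1, 5, 2, 4) vs free (8, 4, 3, 2) (insufficient R1 and R2)
  T4 cannot run: need (2, 1, 2, 6) vs free (8, 4, 3, 2) (insufficient R2)


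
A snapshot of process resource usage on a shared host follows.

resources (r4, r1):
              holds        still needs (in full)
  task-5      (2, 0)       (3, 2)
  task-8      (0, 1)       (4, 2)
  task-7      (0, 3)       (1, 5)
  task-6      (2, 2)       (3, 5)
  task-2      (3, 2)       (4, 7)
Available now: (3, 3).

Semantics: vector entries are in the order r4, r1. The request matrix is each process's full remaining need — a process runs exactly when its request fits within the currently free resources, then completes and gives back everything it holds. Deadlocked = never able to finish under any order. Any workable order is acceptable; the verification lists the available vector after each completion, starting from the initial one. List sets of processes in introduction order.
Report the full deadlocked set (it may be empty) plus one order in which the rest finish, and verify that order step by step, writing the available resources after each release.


Deadlocked: task-7, task-6 and task-2.
Key observation: once task-5, task-8 finish, the pool peaks at (5, 4) — and every remaining process still needs more r1 than that.
The rest can finish in the order task-5, task-8. Check, step by step:
  pool = (3, 3)
  run task-5 (needs (3, 2), free (3, 3)); after release of (2, 0) the pool is (5, 3)
  run task-8 (needs (4, 2), free (5, 3)); after release of (0, 1) the pool is (5, 4)
The stuck group stays short no matter what:
  blocked: task-7 wants (1, 5), pool (5, 4) — not enough r1
  blocked: task-6 wants (3, 5), pool (5, 4) — not enough r1
  blocked: task-2 wants (4, 7), pool (5, 4) — not enough r1
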